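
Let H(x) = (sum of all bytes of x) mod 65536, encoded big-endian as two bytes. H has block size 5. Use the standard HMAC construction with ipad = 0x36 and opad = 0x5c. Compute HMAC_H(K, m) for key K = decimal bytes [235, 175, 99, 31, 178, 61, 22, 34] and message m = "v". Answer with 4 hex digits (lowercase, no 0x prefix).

Key decimal bytes [235, 175, 99, 31, 178, 61, 22, 34] = eb af 63 1f b2 3d 16 22 is 8 bytes > B = 5, so hash it first: H(key) = 03 43, then zero-pad to 5 bytes: K' = 03 43 00 00 00.
K' ⊕ ipad = 35 75 36 36 36.  K' ⊕ opad = 5f 1f 5c 5c 5c.
Inner input = (K'⊕ipad) ∥ m = 35 75 36 36 36 ∥ 76.
Inner hash: sum = 53+117+54+54+54+118 = 450 → 01 c2.
Outer input = (K'⊕opad) ∥ inner = 5f 1f 5c 5c 5c ∥ 01 c2.
Outer hash (tag): sum = 95+31+92+92+92+1+194 = 597 → 02 55.

0255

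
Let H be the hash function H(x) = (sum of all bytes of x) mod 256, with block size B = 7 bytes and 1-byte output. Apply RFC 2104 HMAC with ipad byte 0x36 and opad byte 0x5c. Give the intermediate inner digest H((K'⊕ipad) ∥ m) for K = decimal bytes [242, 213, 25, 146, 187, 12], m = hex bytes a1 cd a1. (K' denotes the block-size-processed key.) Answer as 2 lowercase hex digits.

86

Key decimal bytes [242, 213, 25, 146, 187, 12] = f2 d5 19 92 bb 0c is 6 bytes ≤ B = 7; zero-pad to 7 bytes: K' = f2 d5 19 92 bb 0c 00.
K' ⊕ ipad = c4 e3 2f a4 8d 3a 36.
Inner input = c4 e3 2f a4 8d 3a 36 ∥ a1 cd a1.
Inner hash: sum = 196+227+47+164+141+58+54+161+205+161 = 1414; mod 256 = 134 → 86.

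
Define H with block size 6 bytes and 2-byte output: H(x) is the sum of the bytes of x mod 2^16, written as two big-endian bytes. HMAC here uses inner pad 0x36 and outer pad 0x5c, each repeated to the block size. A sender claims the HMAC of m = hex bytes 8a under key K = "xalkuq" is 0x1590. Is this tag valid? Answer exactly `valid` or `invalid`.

invalid

Key "xalkuq" = 78 61 6c 6b 75 71 is exactly B = 6 bytes: K' = 78 61 6c 6b 75 71.
K' ⊕ ipad = 4e 57 5a 5d 43 47; K' ⊕ opad = 24 3d 30 37 29 2d.
Inner hash: sum = 78+87+90+93+67+71+138 = 624 → 02 70.
Outer hash (recomputed tag): sum = 36+61+48+55+41+45+2+112 = 400 → 01 90.
Recomputed tag = 0190; claimed = 1590 → mismatch.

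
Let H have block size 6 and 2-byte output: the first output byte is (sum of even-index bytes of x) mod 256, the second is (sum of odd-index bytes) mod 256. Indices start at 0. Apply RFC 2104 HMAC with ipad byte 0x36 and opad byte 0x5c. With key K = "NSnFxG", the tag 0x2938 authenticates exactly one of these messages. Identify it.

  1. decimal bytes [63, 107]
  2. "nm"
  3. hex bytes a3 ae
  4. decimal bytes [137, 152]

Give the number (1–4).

3

Key "NSnFxG" = 4e 53 6e 46 78 47 is exactly B = 6 bytes: K' = 4e 53 6e 46 78 47.
K' ⊕ ipad = 78 65 58 70 4e 71; K' ⊕ opad = 12 0f 32 1a 24 1b.
m1: inner = H(78 65 58 70 4e 71 3f 6b) = 5d b1; tag = H(12 0f 32 1a 24 1b 5d b1) = c5f5
m2: inner = H(78 65 58 70 4e 71 6e 6d) = 8c b3; tag = H(12 0f 32 1a 24 1b 8c b3) = f4f7
m3: inner = H(78 65 58 70 4e 71 a3 ae) = c1 f4; tag = H(12 0f 32 1a 24 1b c1 f4) = 2938 ← matches
m4: inner = H(78 65 58 70 4e 71 89 98) = a7 de; tag = H(12 0f 32 1a 24 1b a7 de) = 0f22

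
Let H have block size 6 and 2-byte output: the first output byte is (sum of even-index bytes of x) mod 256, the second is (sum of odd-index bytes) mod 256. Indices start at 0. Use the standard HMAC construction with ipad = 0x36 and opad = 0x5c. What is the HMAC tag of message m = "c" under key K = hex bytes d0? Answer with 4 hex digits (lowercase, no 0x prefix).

Key hex bytes d0 is 1 byte ≤ B = 6; zero-pad to 6 bytes: K' = d0 00 00 00 00 00.
K' ⊕ ipad = e6 36 36 36 36 36.  K' ⊕ opad = 8c 5c 5c 5c 5c 5c.
Inner input = (K'⊕ipad) ∥ m = e6 36 36 36 36 36 ∥ 63.
Inner hash: even-index sum = 437 mod 256 = 181; odd-index sum = 162 mod 256 = 162 → b5 a2.
Outer input = (K'⊕opad) ∥ inner = 8c 5c 5c 5c 5c 5c ∥ b5 a2.
Outer hash (tag): even-index sum = 505 mod 256 = 249; odd-index sum = 438 mod 256 = 182 → f9 b6.

f9b6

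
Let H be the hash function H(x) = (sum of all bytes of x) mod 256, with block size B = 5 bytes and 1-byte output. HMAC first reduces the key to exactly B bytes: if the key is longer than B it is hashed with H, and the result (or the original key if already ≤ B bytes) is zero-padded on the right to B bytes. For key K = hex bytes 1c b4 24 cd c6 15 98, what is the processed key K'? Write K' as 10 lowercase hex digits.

|K| = 7 > B = 5, so first hash the key.
H(K): sum = 28+180+36+205+198+21+152 = 820; mod 256 = 52 → 34.
Zero-pad H(K) = 34 to 5 bytes: K' = 34 00 00 00 00.

3400000000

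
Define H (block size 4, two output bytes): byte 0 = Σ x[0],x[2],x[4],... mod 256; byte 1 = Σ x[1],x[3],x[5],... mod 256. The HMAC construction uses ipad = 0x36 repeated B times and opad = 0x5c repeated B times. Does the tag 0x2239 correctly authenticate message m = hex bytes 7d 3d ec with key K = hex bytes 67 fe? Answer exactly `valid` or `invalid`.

Key hex bytes 67 fe is 2 bytes ≤ B = 4; zero-pad to 4 bytes: K' = 67 fe 00 00.
K' ⊕ ipad = 51 c8 36 36; K' ⊕ opad = 3b a2 5c 5c.
Inner hash: even-index sum = 496 mod 256 = 240; odd-index sum = 315 mod 256 = 59 → f0 3b.
Outer hash (recomputed tag): even-index sum = 391 mod 256 = 135; odd-index sum = 313 mod 256 = 57 → 87 39.
Recomputed tag = 8739; claimed = 2239 → mismatch.

invalid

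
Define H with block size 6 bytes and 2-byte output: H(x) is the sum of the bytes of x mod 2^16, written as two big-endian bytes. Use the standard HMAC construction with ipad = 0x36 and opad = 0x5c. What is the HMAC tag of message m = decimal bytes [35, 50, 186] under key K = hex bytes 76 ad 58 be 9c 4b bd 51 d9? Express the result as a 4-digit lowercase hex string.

0271

Key hex bytes 76 ad 58 be 9c 4b bd 51 d9 is 9 bytes > B = 6, so hash it first: H(key) = 05 07, then zero-pad to 6 bytes: K' = 05 07 00 00 00 00.
K' ⊕ ipad = 33 31 36 36 36 36.  K' ⊕ opad = 59 5b 5c 5c 5c 5c.
Inner input = (K'⊕ipad) ∥ m = 33 31 36 36 36 36 ∥ 23 32 ba.
Inner hash: sum = 51+49+54+54+54+54+35+50+186 = 587 → 02 4b.
Outer input = (K'⊕opad) ∥ inner = 59 5b 5c 5c 5c 5c ∥ 02 4b.
Outer hash (tag): sum = 89+91+92+92+92+92+2+75 = 625 → 02 71.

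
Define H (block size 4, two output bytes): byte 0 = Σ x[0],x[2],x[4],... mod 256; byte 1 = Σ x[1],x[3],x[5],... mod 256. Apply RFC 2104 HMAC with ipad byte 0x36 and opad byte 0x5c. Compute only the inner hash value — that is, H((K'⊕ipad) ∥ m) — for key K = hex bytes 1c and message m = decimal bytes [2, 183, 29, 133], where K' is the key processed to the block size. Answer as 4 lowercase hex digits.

7fa8

Key hex bytes 1c is 1 byte ≤ B = 4; zero-pad to 4 bytes: K' = 1c 00 00 00.
K' ⊕ ipad = 2a 36 36 36.
Inner input = 2a 36 36 36 ∥ 02 b7 1d 85.
Inner hash: even-index sum = 127 mod 256 = 127; odd-index sum = 424 mod 256 = 168 → 7f a8.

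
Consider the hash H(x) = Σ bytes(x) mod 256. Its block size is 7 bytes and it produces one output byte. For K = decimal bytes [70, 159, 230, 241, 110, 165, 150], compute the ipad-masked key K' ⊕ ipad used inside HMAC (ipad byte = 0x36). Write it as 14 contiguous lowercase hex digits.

70a9d0c75893a0

Key decimal bytes [70, 159, 230, 241, 110, 165, 150] = 46 9f e6 f1 6e a5 96 is exactly B = 7 bytes: K' = 46 9f e6 f1 6e a5 96.
XOR each byte with 0x36: 46⊕36=70, 9f⊕36=a9, e6⊕36=d0, f1⊕36=c7, 6e⊕36=58, a5⊕36=93, 96⊕36=a0.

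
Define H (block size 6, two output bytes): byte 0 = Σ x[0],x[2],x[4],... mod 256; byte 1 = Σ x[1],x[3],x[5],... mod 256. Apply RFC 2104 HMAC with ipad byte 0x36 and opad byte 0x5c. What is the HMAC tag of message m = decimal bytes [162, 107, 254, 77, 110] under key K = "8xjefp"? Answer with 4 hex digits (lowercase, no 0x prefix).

9c28

Key "8xjefp" = 38 78 6a 65 66 70 is exactly B = 6 bytes: K' = 38 78 6a 65 66 70.
K' ⊕ ipad = 0e 4e 5c 53 50 46.  K' ⊕ opad = 64 24 36 39 3a 2c.
Inner input = (K'⊕ipad) ∥ m = 0e 4e 5c 53 50 46 ∥ a2 6b fe 4d 6e.
Inner hash: even-index sum = 712 mod 256 = 200; odd-index sum = 415 mod 256 = 159 → c8 9f.
Outer input = (K'⊕opad) ∥ inner = 64 24 36 39 3a 2c ∥ c8 9f.
Outer hash (tag): even-index sum = 412 mod 256 = 156; odd-index sum = 296 mod 256 = 40 → 9c 28.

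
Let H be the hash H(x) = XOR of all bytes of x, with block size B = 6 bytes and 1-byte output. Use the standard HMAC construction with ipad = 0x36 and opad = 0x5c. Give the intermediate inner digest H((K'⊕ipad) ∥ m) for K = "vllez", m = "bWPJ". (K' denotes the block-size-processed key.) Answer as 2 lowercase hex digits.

46

Key "vllez" = 76 6c 6c 65 7a is 5 bytes ≤ B = 6; zero-pad to 6 bytes: K' = 76 6c 6c 65 7a 00.
K' ⊕ ipad = 40 5a 5a 53 4c 36.
Inner input = 40 5a 5a 53 4c 36 ∥ 62 57 50 4a.
Inner hash: XOR 40⊕5a⊕5a⊕53⊕4c⊕36⊕62⊕57⊕50⊕4a = 46.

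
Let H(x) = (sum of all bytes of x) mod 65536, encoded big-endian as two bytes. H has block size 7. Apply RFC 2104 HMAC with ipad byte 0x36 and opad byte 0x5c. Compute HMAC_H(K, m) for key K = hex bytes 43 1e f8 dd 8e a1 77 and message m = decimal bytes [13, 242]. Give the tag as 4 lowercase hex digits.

Key hex bytes 43 1e f8 dd 8e a1 77 is exactly B = 7 bytes: K' = 43 1e f8 dd 8e a1 77.
K' ⊕ ipad = 75 28 ce eb b8 97 41.  K' ⊕ opad = 1f 42 a4 81 d2 fd 2b.
Inner input = (K'⊕ipad) ∥ m = 75 28 ce eb b8 97 41 ∥ 0d f2.
Inner hash: sum = 117+40+206+235+184+151+65+13+242 = 1253 → 04 e5.
Outer input = (K'⊕opad) ∥ inner = 1f 42 a4 81 d2 fd 2b ∥ 04 e5.
Outer hash (tag): sum = 31+66+164+129+210+253+43+4+229 = 1129 → 04 69.

0469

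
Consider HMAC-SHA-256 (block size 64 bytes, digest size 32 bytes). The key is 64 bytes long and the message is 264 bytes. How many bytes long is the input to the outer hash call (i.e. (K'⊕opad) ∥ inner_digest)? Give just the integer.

Key is 64 ≤ 64 bytes, zero-padded: |K'| = 64.
Outer input = (K'⊕opad) ∥ H(inner) → 64 + 32 = 96 bytes.

96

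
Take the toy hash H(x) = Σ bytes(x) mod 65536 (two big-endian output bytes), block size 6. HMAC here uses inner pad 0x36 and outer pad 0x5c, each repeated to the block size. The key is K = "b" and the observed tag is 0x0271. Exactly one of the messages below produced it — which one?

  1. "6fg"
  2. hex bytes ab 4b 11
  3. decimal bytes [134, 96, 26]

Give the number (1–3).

Key "b" = 62 is 1 byte ≤ B = 6; zero-pad to 6 bytes: K' = 62 00 00 00 00 00.
K' ⊕ ipad = 54 36 36 36 36 36; K' ⊕ opad = 3e 5c 5c 5c 5c 5c.
m1: inner = H(54 36 36 36 36 36 36 66 67) = 02 65; tag = H(3e 5c 5c 5c 5c 5c 02 65) = 0271 ← matches
m2: inner = H(54 36 36 36 36 36 ab 4b 11) = 02 69; tag = H(3e 5c 5c 5c 5c 5c 02 69) = 0275
m3: inner = H(54 36 36 36 36 36 86 60 1a) = 02 62; tag = H(3e 5c 5c 5c 5c 5c 02 62) = 026e

1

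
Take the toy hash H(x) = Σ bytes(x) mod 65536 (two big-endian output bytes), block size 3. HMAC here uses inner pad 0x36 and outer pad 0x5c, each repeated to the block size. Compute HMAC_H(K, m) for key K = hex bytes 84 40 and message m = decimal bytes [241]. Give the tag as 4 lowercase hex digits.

01a1

Key hex bytes 84 40 is 2 bytes ≤ B = 3; zero-pad to 3 bytes: K' = 84 40 00.
K' ⊕ ipad = b2 76 36.  K' ⊕ opad = d8 1c 5c.
Inner input = (K'⊕ipad) ∥ m = b2 76 36 ∥ f1.
Inner hash: sum = 178+118+54+241 = 591 → 02 4f.
Outer input = (K'⊕opad) ∥ inner = d8 1c 5c ∥ 02 4f.
Outer hash (tag): sum = 216+28+92+2+79 = 417 → 01 a1.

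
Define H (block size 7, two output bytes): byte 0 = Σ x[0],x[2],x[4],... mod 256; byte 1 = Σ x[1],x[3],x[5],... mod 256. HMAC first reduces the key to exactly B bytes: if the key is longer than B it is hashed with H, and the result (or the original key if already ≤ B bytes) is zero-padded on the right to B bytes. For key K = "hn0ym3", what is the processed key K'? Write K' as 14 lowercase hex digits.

Key "hn0ym3" = 68 6e 30 79 6d 33 is 6 bytes ≤ B = 7; zero-pad to 7 bytes: K' = 68 6e 30 79 6d 33 00.

686e30796d3300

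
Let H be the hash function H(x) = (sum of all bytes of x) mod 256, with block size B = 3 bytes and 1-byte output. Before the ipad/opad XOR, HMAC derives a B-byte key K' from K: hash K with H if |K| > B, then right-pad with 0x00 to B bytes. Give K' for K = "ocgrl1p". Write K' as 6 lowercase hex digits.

b80000

|K| = 7 > B = 3, so first hash the key.
H(K): sum = 111+99+103+114+108+49+112 = 696; mod 256 = 184 → b8.
Zero-pad H(K) = b8 to 3 bytes: K' = b8 00 00.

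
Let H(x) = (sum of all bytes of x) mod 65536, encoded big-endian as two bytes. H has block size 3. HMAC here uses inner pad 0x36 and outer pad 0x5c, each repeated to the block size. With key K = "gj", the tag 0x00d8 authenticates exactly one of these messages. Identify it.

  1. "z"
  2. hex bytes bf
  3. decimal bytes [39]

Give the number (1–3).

3

Key "gj" = 67 6a is 2 bytes ≤ B = 3; zero-pad to 3 bytes: K' = 67 6a 00.
K' ⊕ ipad = 51 5c 36; K' ⊕ opad = 3b 36 5c.
m1: inner = H(51 5c 36 7a) = 01 5d; tag = H(3b 36 5c 01 5d) = 012b
m2: inner = H(51 5c 36 bf) = 01 a2; tag = H(3b 36 5c 01 a2) = 0170
m3: inner = H(51 5c 36 27) = 01 0a; tag = H(3b 36 5c 01 0a) = 00d8 ← matches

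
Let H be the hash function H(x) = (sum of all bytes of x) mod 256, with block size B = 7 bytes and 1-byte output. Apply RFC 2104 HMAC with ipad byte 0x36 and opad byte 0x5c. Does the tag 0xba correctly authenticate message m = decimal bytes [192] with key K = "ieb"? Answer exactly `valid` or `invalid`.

valid

Key "ieb" = 69 65 62 is 3 bytes ≤ B = 7; zero-pad to 7 bytes: K' = 69 65 62 00 00 00 00.
K' ⊕ ipad = 5f 53 54 36 36 36 36; K' ⊕ opad = 35 39 3e 5c 5c 5c 5c.
Inner hash: sum = 95+83+84+54+54+54+54+192 = 670; mod 256 = 158 → 9e.
Outer hash (recomputed tag): sum = 53+57+62+92+92+92+92+158 = 698; mod 256 = 186 → ba.
Recomputed tag = ba; claimed = ba → match.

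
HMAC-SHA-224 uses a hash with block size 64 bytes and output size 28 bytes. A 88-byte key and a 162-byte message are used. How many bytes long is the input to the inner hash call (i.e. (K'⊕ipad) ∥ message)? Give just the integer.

226

Key is 88 > 64 bytes, so it is hashed to 28 bytes then zero-padded to 64: |K'| = 64.
Inner input = (K'⊕ipad) ∥ m → 64 + 162 = 226 bytes.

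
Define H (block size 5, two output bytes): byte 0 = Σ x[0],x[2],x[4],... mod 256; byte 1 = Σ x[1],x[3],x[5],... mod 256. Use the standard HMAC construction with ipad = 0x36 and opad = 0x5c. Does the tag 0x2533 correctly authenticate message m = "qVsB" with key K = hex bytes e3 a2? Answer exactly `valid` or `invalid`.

Key hex bytes e3 a2 is 2 bytes ≤ B = 5; zero-pad to 5 bytes: K' = e3 a2 00 00 00.
K' ⊕ ipad = d5 94 36 36 36; K' ⊕ opad = bf fe 5c 5c 5c.
Inner hash: even-index sum = 473 mod 256 = 217; odd-index sum = 430 mod 256 = 174 → d9 ae.
Outer hash (recomputed tag): even-index sum = 549 mod 256 = 37; odd-index sum = 563 mod 256 = 51 → 25 33.
Recomputed tag = 2533; claimed = 2533 → match.

valid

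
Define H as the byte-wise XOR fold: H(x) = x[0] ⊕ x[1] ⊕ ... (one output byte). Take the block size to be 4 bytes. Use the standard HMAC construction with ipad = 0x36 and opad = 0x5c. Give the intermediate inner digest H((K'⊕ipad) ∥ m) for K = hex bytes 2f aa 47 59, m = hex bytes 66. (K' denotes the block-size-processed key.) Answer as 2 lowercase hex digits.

Key hex bytes 2f aa 47 59 is exactly B = 4 bytes: K' = 2f aa 47 59.
K' ⊕ ipad = 19 9c 71 6f.
Inner input = 19 9c 71 6f ∥ 66.
Inner hash: XOR 19⊕9c⊕71⊕6f⊕66 = fd.

fd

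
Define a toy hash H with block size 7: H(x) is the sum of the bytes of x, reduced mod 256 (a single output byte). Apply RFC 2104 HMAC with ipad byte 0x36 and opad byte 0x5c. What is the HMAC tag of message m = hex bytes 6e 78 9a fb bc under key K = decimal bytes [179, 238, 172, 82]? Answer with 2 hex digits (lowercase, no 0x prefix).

e7

Key decimal bytes [179, 238, 172, 82] = b3 ee ac 52 is 4 bytes ≤ B = 7; zero-pad to 7 bytes: K' = b3 ee ac 52 00 00 00.
K' ⊕ ipad = 85 d8 9a 64 36 36 36.  K' ⊕ opad = ef b2 f0 0e 5c 5c 5c.
Inner input = (K'⊕ipad) ∥ m = 85 d8 9a 64 36 36 36 ∥ 6e 78 9a fb bc.
Inner hash: sum = 133+216+154+100+54+54+54+110+120+154+251+188 = 1588; mod 256 = 52 → 34.
Outer input = (K'⊕opad) ∥ inner = ef b2 f0 0e 5c 5c 5c ∥ 34.
Outer hash (tag): sum = 239+178+240+14+92+92+92+52 = 999; mod 256 = 231 → e7.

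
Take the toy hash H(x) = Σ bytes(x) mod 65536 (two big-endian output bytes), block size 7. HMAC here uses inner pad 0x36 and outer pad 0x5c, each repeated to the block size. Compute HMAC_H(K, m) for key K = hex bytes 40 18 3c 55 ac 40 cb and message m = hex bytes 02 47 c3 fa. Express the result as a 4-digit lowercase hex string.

0295

Key hex bytes 40 18 3c 55 ac 40 cb is exactly B = 7 bytes: K' = 40 18 3c 55 ac 40 cb.
K' ⊕ ipad = 76 2e 0a 63 9a 76 fd.  K' ⊕ opad = 1c 44 60 09 f0 1c 97.
Inner input = (K'⊕ipad) ∥ m = 76 2e 0a 63 9a 76 fd ∥ 02 47 c3 fa.
Inner hash: sum = 118+46+10+99+154+118+253+2+71+195+250 = 1316 → 05 24.
Outer input = (K'⊕opad) ∥ inner = 1c 44 60 09 f0 1c 97 ∥ 05 24.
Outer hash (tag): sum = 28+68+96+9+240+28+151+5+36 = 661 → 02 95.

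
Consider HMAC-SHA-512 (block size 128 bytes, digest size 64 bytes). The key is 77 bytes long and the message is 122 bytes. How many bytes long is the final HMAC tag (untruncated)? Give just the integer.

The tag is one SHA-512 digest: 64 bytes.

64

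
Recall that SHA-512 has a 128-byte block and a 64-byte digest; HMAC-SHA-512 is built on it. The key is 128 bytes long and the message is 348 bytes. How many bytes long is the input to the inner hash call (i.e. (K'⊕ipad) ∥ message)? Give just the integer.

Key is 128 ≤ 128 bytes, zero-padded: |K'| = 128.
Inner input = (K'⊕ipad) ∥ m → 128 + 348 = 476 bytes.

476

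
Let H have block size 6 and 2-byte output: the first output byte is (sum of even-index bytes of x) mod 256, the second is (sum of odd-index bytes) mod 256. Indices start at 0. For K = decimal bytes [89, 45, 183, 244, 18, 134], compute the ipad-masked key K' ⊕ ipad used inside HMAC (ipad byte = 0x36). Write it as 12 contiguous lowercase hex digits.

Key decimal bytes [89, 45, 183, 244, 18, 134] = 59 2d b7 f4 12 86 is exactly B = 6 bytes: K' = 59 2d b7 f4 12 86.
XOR each byte with 0x36: 59⊕36=6f, 2d⊕36=1b, b7⊕36=81, f4⊕36=c2, 12⊕36=24, 86⊕36=b0.

6f1b81c224b0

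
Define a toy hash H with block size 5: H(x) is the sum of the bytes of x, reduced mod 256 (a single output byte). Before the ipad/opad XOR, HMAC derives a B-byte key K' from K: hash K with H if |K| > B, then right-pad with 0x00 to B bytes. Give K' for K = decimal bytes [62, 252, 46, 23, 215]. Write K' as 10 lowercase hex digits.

3efc2e17d7

Key decimal bytes [62, 252, 46, 23, 215] = 3e fc 2e 17 d7 is exactly B = 5 bytes: K' = 3e fc 2e 17 d7.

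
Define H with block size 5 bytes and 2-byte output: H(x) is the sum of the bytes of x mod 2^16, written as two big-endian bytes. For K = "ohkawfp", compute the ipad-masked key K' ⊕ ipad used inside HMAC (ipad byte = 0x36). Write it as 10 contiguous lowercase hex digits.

34c6363636

Key "ohkawfp" = 6f 68 6b 61 77 66 70 is 7 bytes > B = 5, so hash it first: H(key) = 02 f0, then zero-pad to 5 bytes: K' = 02 f0 00 00 00.
XOR each byte with 0x36: 02⊕36=34, f0⊕36=c6, 00⊕36=36, 00⊕36=36, 00⊕36=36.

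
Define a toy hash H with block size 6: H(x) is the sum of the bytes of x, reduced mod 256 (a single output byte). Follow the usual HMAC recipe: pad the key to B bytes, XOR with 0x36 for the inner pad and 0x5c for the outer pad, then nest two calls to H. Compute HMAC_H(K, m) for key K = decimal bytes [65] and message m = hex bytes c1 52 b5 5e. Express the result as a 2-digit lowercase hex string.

94

Key decimal bytes [65] = 41 is 1 byte ≤ B = 6; zero-pad to 6 bytes: K' = 41 00 00 00 00 00.
K' ⊕ ipad = 77 36 36 36 36 36.  K' ⊕ opad = 1d 5c 5c 5c 5c 5c.
Inner input = (K'⊕ipad) ∥ m = 77 36 36 36 36 36 ∥ c1 52 b5 5e.
Inner hash: sum = 119+54+54+54+54+54+193+82+181+94 = 939; mod 256 = 171 → ab.
Outer input = (K'⊕opad) ∥ inner = 1d 5c 5c 5c 5c 5c ∥ ab.
Outer hash (tag): sum = 29+92+92+92+92+92+171 = 660; mod 256 = 148 → 94.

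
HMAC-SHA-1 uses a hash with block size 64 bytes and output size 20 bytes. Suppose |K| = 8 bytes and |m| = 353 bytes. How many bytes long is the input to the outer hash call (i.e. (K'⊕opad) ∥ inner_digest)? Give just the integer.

84

Key is 8 ≤ 64 bytes, zero-padded: |K'| = 64.
Outer input = (K'⊕opad) ∥ H(inner) → 64 + 20 = 84 bytes.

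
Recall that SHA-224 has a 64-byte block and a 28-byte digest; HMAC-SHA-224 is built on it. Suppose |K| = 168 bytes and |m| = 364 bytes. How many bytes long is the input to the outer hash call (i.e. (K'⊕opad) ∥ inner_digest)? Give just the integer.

Key is 168 > 64 bytes, so it is hashed to 28 bytes then zero-padded to 64: |K'| = 64.
Outer input = (K'⊕opad) ∥ H(inner) → 64 + 28 = 92 bytes.

92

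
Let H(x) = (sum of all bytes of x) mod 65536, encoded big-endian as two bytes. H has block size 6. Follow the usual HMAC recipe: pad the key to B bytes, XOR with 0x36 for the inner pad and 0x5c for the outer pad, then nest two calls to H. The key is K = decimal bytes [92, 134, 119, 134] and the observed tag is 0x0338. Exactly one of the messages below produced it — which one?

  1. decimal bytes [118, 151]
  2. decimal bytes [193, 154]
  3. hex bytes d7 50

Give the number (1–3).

3

Key decimal bytes [92, 134, 119, 134] = 5c 86 77 86 is 4 bytes ≤ B = 6; zero-pad to 6 bytes: K' = 5c 86 77 86 00 00.
K' ⊕ ipad = 6a b0 41 b0 36 36; K' ⊕ opad = 00 da 2b da 5c 5c.
m1: inner = H(6a b0 41 b0 36 36 76 97) = 03 84; tag = H(00 da 2b da 5c 5c 03 84) = 031e
m2: inner = H(6a b0 41 b0 36 36 c1 9a) = 03 d2; tag = H(00 da 2b da 5c 5c 03 d2) = 036c
m3: inner = H(6a b0 41 b0 36 36 d7 50) = 03 9e; tag = H(00 da 2b da 5c 5c 03 9e) = 0338 ← matches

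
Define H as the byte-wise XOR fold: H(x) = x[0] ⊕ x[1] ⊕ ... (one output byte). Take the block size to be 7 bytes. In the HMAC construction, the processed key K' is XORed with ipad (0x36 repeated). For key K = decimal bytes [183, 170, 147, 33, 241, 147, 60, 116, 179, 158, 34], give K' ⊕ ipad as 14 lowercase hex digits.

bc363636363636

Key decimal bytes [183, 170, 147, 33, 241, 147, 60, 116, 179, 158, 34] = b7 aa 93 21 f1 93 3c 74 b3 9e 22 is 11 bytes > B = 7, so hash it first: H(key) = 8a, then zero-pad to 7 bytes: K' = 8a 00 00 00 00 00 00.
XOR each byte with 0x36: 8a⊕36=bc, 00⊕36=36, 00⊕36=36, 00⊕36=36, 00⊕36=36, 00⊕36=36, 00⊕36=36.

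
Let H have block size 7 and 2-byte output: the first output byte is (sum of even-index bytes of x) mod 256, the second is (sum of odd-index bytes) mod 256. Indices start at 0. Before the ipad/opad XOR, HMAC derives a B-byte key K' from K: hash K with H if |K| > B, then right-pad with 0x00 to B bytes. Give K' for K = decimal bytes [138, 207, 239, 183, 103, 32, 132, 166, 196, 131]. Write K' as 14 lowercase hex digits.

28cf0000000000

|K| = 10 > B = 7, so first hash the key.
H(K): even-index sum = 808 mod 256 = 40; odd-index sum = 719 mod 256 = 207 → 28 cf.
Zero-pad H(K) = 28 cf to 7 bytes: K' = 28 cf 00 00 00 00 00.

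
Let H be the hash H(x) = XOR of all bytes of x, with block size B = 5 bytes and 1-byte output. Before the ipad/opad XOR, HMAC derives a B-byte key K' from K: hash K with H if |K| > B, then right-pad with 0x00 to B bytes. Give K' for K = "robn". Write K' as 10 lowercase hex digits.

Key "robn" = 72 6f 62 6e is 4 bytes ≤ B = 5; zero-pad to 5 bytes: K' = 72 6f 62 6e 00.

726f626e00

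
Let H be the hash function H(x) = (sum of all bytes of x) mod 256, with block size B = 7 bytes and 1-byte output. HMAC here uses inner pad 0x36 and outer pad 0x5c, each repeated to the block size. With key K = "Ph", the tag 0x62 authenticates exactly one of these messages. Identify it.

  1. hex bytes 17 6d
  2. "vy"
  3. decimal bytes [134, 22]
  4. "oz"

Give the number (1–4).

Key "Ph" = 50 68 is 2 bytes ≤ B = 7; zero-pad to 7 bytes: K' = 50 68 00 00 00 00 00.
K' ⊕ ipad = 66 5e 36 36 36 36 36; K' ⊕ opad = 0c 34 5c 5c 5c 5c 5c.
m1: inner = H(66 5e 36 36 36 36 36 17 6d) = 56; tag = H(0c 34 5c 5c 5c 5c 5c 56) = 62 ← matches
m2: inner = H(66 5e 36 36 36 36 36 76 79) = c1; tag = H(0c 34 5c 5c 5c 5c 5c c1) = cd
m3: inner = H(66 5e 36 36 36 36 36 86 16) = 6e; tag = H(0c 34 5c 5c 5c 5c 5c 6e) = 7a
m4: inner = H(66 5e 36 36 36 36 36 6f 7a) = bb; tag = H(0c 34 5c 5c 5c 5c 5c bb) = c7

1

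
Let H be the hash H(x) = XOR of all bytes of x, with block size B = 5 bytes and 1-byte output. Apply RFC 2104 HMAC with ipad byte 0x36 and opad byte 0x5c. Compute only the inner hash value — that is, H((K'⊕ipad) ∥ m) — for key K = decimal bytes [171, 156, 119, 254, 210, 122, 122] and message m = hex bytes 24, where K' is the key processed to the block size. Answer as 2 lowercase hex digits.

7e

Key decimal bytes [171, 156, 119, 254, 210, 122, 122] = ab 9c 77 fe d2 7a 7a is 7 bytes > B = 5, so hash it first: H(key) = 6c, then zero-pad to 5 bytes: K' = 6c 00 00 00 00.
K' ⊕ ipad = 5a 36 36 36 36.
Inner input = 5a 36 36 36 36 ∥ 24.
Inner hash: XOR 5a⊕36⊕36⊕36⊕36⊕24 = 7e.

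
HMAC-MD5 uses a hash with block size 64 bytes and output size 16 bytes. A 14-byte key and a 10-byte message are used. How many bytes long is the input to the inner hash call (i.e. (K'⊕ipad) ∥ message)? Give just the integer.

Key is 14 ≤ 64 bytes, zero-padded: |K'| = 64.
Inner input = (K'⊕ipad) ∥ m → 64 + 10 = 74 bytes.

74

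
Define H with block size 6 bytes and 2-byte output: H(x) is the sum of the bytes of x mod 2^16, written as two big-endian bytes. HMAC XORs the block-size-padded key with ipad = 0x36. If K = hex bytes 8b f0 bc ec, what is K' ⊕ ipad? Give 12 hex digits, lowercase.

Key hex bytes 8b f0 bc ec is 4 bytes ≤ B = 6; zero-pad to 6 bytes: K' = 8b f0 bc ec 00 00.
XOR each byte with 0x36: 8b⊕36=bd, f0⊕36=c6, bc⊕36=8a, ec⊕36=da, 00⊕36=36, 00⊕36=36.

bdc68ada3636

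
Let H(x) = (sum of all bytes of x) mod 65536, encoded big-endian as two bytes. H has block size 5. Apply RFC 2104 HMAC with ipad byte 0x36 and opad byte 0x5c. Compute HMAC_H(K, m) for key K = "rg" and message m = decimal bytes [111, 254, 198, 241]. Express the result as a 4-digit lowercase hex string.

01dc

Key "rg" = 72 67 is 2 bytes ≤ B = 5; zero-pad to 5 bytes: K' = 72 67 00 00 00.
K' ⊕ ipad = 44 51 36 36 36.  K' ⊕ opad = 2e 3b 5c 5c 5c.
Inner input = (K'⊕ipad) ∥ m = 44 51 36 36 36 ∥ 6f fe c6 f1.
Inner hash: sum = 68+81+54+54+54+111+254+198+241 = 1115 → 04 5b.
Outer input = (K'⊕opad) ∥ inner = 2e 3b 5c 5c 5c ∥ 04 5b.
Outer hash (tag): sum = 46+59+92+92+92+4+91 = 476 → 01 dc.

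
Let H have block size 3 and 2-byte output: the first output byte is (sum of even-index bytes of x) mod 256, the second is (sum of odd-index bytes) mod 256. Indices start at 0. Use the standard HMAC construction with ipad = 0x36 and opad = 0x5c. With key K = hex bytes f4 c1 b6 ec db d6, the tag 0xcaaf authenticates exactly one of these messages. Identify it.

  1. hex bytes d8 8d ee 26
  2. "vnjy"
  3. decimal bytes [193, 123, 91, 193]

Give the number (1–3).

Key hex bytes f4 c1 b6 ec db d6 is 6 bytes > B = 3, so hash it first: H(key) = 85 83, then zero-pad to 3 bytes: K' = 85 83 00.
K' ⊕ ipad = b3 b5 36; K' ⊕ opad = d9 df 5c.
m1: inner = H(b3 b5 36 d8 8d ee 26) = 9c 7b; tag = H(d9 df 5c 9c 7b) = b07b
m2: inner = H(b3 b5 36 76 6e 6a 79) = d0 95; tag = H(d9 df 5c d0 95) = caaf ← matches
m3: inner = H(b3 b5 36 c1 7b 5b c1) = 25 d1; tag = H(d9 df 5c 25 d1) = 0604

2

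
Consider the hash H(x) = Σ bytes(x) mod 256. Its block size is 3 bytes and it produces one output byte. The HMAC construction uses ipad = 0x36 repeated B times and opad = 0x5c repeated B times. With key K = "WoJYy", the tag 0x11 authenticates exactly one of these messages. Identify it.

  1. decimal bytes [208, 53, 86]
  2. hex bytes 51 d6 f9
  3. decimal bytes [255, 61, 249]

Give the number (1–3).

Key "WoJYy" = 57 6f 4a 59 79 is 5 bytes > B = 3, so hash it first: H(key) = e2, then zero-pad to 3 bytes: K' = e2 00 00.
K' ⊕ ipad = d4 36 36; K' ⊕ opad = be 5c 5c.
m1: inner = H(d4 36 36 d0 35 56) = 9b; tag = H(be 5c 5c 9b) = 11 ← matches
m2: inner = H(d4 36 36 51 d6 f9) = 60; tag = H(be 5c 5c 60) = d6
m3: inner = H(d4 36 36 ff 3d f9) = 75; tag = H(be 5c 5c 75) = eb

1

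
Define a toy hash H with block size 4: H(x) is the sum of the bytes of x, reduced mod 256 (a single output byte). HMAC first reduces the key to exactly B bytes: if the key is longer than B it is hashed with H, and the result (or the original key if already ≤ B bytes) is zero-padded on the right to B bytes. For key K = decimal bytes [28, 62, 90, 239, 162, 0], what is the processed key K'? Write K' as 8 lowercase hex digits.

45000000

|K| = 6 > B = 4, so first hash the key.
H(K): sum = 28+62+90+239+162+0 = 581; mod 256 = 69 → 45.
Zero-pad H(K) = 45 to 4 bytes: K' = 45 00 00 00.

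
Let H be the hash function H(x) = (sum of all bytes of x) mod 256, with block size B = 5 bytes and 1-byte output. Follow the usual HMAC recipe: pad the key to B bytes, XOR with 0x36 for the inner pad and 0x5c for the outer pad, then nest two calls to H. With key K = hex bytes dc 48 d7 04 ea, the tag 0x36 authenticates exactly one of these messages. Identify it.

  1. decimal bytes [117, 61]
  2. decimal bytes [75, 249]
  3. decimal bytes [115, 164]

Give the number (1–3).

1

Key hex bytes dc 48 d7 04 ea is exactly B = 5 bytes: K' = dc 48 d7 04 ea.
K' ⊕ ipad = ea 7e e1 32 dc; K' ⊕ opad = 80 14 8b 58 b6.
m1: inner = H(ea 7e e1 32 dc 75 3d) = 09; tag = H(80 14 8b 58 b6 09) = 36 ← matches
m2: inner = H(ea 7e e1 32 dc 4b f9) = 9b; tag = H(80 14 8b 58 b6 9b) = c8
m3: inner = H(ea 7e e1 32 dc 73 a4) = 6e; tag = H(80 14 8b 58 b6 6e) = 9b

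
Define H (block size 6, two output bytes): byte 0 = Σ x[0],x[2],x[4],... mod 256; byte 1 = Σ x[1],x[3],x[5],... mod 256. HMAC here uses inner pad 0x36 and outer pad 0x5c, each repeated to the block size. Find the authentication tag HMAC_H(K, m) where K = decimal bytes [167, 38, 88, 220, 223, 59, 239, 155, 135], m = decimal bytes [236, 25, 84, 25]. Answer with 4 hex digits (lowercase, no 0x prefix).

cec8

Key decimal bytes [167, 38, 88, 220, 223, 59, 239, 155, 135] = a7 26 58 dc df 3b ef 9b 87 is 9 bytes > B = 6, so hash it first: H(key) = 54 d8, then zero-pad to 6 bytes: K' = 54 d8 00 00 00 00.
K' ⊕ ipad = 62 ee 36 36 36 36.  K' ⊕ opad = 08 84 5c 5c 5c 5c.
Inner input = (K'⊕ipad) ∥ m = 62 ee 36 36 36 36 ∥ ec 19 54 19.
Inner hash: even-index sum = 526 mod 256 = 14; odd-index sum = 396 mod 256 = 140 → 0e 8c.
Outer input = (K'⊕opad) ∥ inner = 08 84 5c 5c 5c 5c ∥ 0e 8c.
Outer hash (tag): even-index sum = 206 mod 256 = 206; odd-index sum = 456 mod 256 = 200 → ce c8.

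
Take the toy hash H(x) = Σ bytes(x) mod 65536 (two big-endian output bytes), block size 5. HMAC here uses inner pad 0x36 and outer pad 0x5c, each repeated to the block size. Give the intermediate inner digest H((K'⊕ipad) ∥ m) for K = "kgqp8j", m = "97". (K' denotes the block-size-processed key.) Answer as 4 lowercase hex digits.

01a9

Key "kgqp8j" = 6b 67 71 70 38 6a is 6 bytes > B = 5, so hash it first: H(key) = 02 55, then zero-pad to 5 bytes: K' = 02 55 00 00 00.
K' ⊕ ipad = 34 63 36 36 36.
Inner input = 34 63 36 36 36 ∥ 39 37.
Inner hash: sum = 52+99+54+54+54+57+55 = 425 → 01 a9.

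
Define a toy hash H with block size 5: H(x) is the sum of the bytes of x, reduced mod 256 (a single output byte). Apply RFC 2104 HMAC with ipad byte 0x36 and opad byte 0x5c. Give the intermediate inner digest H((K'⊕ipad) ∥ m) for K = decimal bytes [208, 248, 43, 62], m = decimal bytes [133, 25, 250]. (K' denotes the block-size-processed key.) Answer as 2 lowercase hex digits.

Key decimal bytes [208, 248, 43, 62] = d0 f8 2b 3e is 4 bytes ≤ B = 5; zero-pad to 5 bytes: K' = d0 f8 2b 3e 00.
K' ⊕ ipad = e6 ce 1d 08 36.
Inner input = e6 ce 1d 08 36 ∥ 85 19 fa.
Inner hash: sum = 230+206+29+8+54+133+25+250 = 935; mod 256 = 167 → a7.

a7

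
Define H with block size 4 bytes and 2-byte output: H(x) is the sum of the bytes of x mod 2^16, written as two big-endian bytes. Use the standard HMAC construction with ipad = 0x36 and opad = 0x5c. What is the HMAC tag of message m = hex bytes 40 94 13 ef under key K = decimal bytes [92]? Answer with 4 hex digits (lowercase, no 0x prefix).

01f8

Key decimal bytes [92] = 5c is 1 byte ≤ B = 4; zero-pad to 4 bytes: K' = 5c 00 00 00.
K' ⊕ ipad = 6a 36 36 36.  K' ⊕ opad = 00 5c 5c 5c.
Inner input = (K'⊕ipad) ∥ m = 6a 36 36 36 ∥ 40 94 13 ef.
Inner hash: sum = 106+54+54+54+64+148+19+239 = 738 → 02 e2.
Outer input = (K'⊕opad) ∥ inner = 00 5c 5c 5c ∥ 02 e2.
Outer hash (tag): sum = 0+92+92+92+2+226 = 504 → 01 f8.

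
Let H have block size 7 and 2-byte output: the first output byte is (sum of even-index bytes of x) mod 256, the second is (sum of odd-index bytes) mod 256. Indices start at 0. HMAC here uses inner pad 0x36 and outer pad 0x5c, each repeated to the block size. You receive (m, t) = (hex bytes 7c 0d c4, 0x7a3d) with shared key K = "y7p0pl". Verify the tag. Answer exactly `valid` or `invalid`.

Key "y7p0pl" = 79 37 70 30 70 6c is 6 bytes ≤ B = 7; zero-pad to 7 bytes: K' = 79 37 70 30 70 6c 00.
K' ⊕ ipad = 4f 01 46 06 46 5a 36; K' ⊕ opad = 25 6b 2c 6c 2c 30 5c.
Inner hash: even-index sum = 286 mod 256 = 30; odd-index sum = 417 mod 256 = 161 → 1e a1.
Outer hash (recomputed tag): even-index sum = 378 mod 256 = 122; odd-index sum = 293 mod 256 = 37 → 7a 25.
Recomputed tag = 7a25; claimed = 7a3d → mismatch.

invalid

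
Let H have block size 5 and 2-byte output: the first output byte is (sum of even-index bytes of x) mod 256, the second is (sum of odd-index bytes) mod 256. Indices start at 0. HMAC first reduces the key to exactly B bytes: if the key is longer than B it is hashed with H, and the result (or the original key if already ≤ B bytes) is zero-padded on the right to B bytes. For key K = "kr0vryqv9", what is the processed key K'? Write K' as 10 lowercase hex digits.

|K| = 9 > B = 5, so first hash the key.
H(K): even-index sum = 439 mod 256 = 183; odd-index sum = 471 mod 256 = 215 → b7 d7.
Zero-pad H(K) = b7 d7 to 5 bytes: K' = b7 d7 00 00 00.

b7d7000000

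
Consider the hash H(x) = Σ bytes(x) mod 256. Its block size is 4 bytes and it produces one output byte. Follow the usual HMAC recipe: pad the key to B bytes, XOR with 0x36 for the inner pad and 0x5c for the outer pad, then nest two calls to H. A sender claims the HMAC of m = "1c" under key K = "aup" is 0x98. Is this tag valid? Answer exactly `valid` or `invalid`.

Key "aup" = 61 75 70 is 3 bytes ≤ B = 4; zero-pad to 4 bytes: K' = 61 75 70 00.
K' ⊕ ipad = 57 43 46 36; K' ⊕ opad = 3d 29 2c 5c.
Inner hash: sum = 87+67+70+54+49+99 = 426; mod 256 = 170 → aa.
Outer hash (recomputed tag): sum = 61+41+44+92+170 = 408; mod 256 = 152 → 98.
Recomputed tag = 98; claimed = 98 → match.

valid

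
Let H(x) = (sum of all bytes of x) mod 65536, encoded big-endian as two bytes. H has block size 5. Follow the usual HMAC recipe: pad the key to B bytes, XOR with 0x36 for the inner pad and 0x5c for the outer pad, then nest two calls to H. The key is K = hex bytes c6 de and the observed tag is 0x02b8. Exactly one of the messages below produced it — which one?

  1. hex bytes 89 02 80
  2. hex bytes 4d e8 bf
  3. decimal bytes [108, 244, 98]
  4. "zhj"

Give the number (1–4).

1

Key hex bytes c6 de is 2 bytes ≤ B = 5; zero-pad to 5 bytes: K' = c6 de 00 00 00.
K' ⊕ ipad = f0 e8 36 36 36; K' ⊕ opad = 9a 82 5c 5c 5c.
m1: inner = H(f0 e8 36 36 36 89 02 80) = 03 85; tag = H(9a 82 5c 5c 5c 03 85) = 02b8 ← matches
m2: inner = H(f0 e8 36 36 36 4d e8 bf) = 04 6e; tag = H(9a 82 5c 5c 5c 04 6e) = 02a2
m3: inner = H(f0 e8 36 36 36 6c f4 62) = 04 3c; tag = H(9a 82 5c 5c 5c 04 3c) = 0270
m4: inner = H(f0 e8 36 36 36 7a 68 6a) = 03 c6; tag = H(9a 82 5c 5c 5c 03 c6) = 02f9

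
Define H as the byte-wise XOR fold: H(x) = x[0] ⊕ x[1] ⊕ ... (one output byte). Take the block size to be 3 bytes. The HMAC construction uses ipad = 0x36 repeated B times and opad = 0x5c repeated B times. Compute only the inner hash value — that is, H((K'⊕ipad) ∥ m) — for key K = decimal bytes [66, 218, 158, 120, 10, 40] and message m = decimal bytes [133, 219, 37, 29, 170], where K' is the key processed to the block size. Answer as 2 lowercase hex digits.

a6

Key decimal bytes [66, 218, 158, 120, 10, 40] = 42 da 9e 78 0a 28 is 6 bytes > B = 3, so hash it first: H(key) = 5c, then zero-pad to 3 bytes: K' = 5c 00 00.
K' ⊕ ipad = 6a 36 36.
Inner input = 6a 36 36 ∥ 85 db 25 1d aa.
Inner hash: XOR 6a⊕36⊕36⊕85⊕db⊕25⊕1d⊕aa = a6.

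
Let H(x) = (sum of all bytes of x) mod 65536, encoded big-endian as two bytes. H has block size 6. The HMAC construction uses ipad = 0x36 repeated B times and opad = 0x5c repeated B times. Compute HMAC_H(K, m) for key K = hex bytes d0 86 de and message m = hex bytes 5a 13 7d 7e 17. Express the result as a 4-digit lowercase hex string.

039f

Key hex bytes d0 86 de is 3 bytes ≤ B = 6; zero-pad to 6 bytes: K' = d0 86 de 00 00 00.
K' ⊕ ipad = e6 b0 e8 36 36 36.  K' ⊕ opad = 8c da 82 5c 5c 5c.
Inner input = (K'⊕ipad) ∥ m = e6 b0 e8 36 36 36 ∥ 5a 13 7d 7e 17.
Inner hash: sum = 230+176+232+54+54+54+90+19+125+126+23 = 1183 → 04 9f.
Outer input = (K'⊕opad) ∥ inner = 8c da 82 5c 5c 5c ∥ 04 9f.
Outer hash (tag): sum = 140+218+130+92+92+92+4+159 = 927 → 03 9f.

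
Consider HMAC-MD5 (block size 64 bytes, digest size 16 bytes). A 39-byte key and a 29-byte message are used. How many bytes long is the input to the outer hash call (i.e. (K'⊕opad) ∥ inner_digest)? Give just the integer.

Key is 39 ≤ 64 bytes, zero-padded: |K'| = 64.
Outer input = (K'⊕opad) ∥ H(inner) → 64 + 16 = 80 bytes.

80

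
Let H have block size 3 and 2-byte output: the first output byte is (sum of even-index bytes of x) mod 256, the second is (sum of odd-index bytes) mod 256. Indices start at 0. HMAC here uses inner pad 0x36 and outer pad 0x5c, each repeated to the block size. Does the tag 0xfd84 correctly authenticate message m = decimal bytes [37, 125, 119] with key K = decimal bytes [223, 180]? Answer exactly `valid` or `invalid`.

valid

Key decimal bytes [223, 180] = df b4 is 2 bytes ≤ B = 3; zero-pad to 3 bytes: K' = df b4 00.
K' ⊕ ipad = e9 82 36; K' ⊕ opad = 83 e8 5c.
Inner hash: even-index sum = 412 mod 256 = 156; odd-index sum = 286 mod 256 = 30 → 9c 1e.
Outer hash (recomputed tag): even-index sum = 253 mod 256 = 253; odd-index sum = 388 mod 256 = 132 → fd 84.
Recomputed tag = fd84; claimed = fd84 → match.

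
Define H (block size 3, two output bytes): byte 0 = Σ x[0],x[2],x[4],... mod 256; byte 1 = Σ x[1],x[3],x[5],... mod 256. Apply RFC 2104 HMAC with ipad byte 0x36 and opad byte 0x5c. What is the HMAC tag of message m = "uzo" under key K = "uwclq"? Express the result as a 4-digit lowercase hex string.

Key "uwclq" = 75 77 63 6c 71 is 5 bytes > B = 3, so hash it first: H(key) = 49 e3, then zero-pad to 3 bytes: K' = 49 e3 00.
K' ⊕ ipad = 7f d5 36.  K' ⊕ opad = 15 bf 5c.
Inner input = (K'⊕ipad) ∥ m = 7f d5 36 ∥ 75 7a 6f.
Inner hash: even-index sum = 303 mod 256 = 47; odd-index sum = 441 mod 256 = 185 → 2f b9.
Outer input = (K'⊕opad) ∥ inner = 15 bf 5c ∥ 2f b9.
Outer hash (tag): even-index sum = 298 mod 256 = 42; odd-index sum = 238 mod 256 = 238 → 2a ee.

2aee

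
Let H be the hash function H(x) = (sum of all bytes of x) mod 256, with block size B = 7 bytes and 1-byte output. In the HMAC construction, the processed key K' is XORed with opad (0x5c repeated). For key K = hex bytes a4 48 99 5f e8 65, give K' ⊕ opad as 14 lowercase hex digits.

Key hex bytes a4 48 99 5f e8 65 is 6 bytes ≤ B = 7; zero-pad to 7 bytes: K' = a4 48 99 5f e8 65 00.
XOR each byte with 0x5c: a4⊕5c=f8, 48⊕5c=14, 99⊕5c=c5, 5f⊕5c=03, e8⊕5c=b4, 65⊕5c=39, 00⊕5c=5c.

f814c503b4395c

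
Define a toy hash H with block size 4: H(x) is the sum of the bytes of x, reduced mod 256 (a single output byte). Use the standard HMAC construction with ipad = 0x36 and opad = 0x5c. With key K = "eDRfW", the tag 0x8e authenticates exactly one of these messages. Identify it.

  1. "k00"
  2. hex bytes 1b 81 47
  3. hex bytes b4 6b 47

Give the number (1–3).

Key "eDRfW" = 65 44 52 66 57 is 5 bytes > B = 4, so hash it first: H(key) = b8, then zero-pad to 4 bytes: K' = b8 00 00 00.
K' ⊕ ipad = 8e 36 36 36; K' ⊕ opad = e4 5c 5c 5c.
m1: inner = H(8e 36 36 36 6b 30 30) = fb; tag = H(e4 5c 5c 5c fb) = f3
m2: inner = H(8e 36 36 36 1b 81 47) = 13; tag = H(e4 5c 5c 5c 13) = 0b
m3: inner = H(8e 36 36 36 b4 6b 47) = 96; tag = H(e4 5c 5c 5c 96) = 8e ← matches

3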